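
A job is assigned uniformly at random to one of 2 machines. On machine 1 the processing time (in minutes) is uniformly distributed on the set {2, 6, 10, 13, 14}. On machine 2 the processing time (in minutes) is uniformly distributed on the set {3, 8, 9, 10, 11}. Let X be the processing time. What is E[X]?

E[X | machine 1] = (2+6+10+13+14)/5 = 9.
E[X | machine 2] = (3+8+9+10+11)/5 = 41/5.
By the law of total expectation,
E[X] = (1/2)·(9) + (1/2)·(41/5) = 43/5.

43/5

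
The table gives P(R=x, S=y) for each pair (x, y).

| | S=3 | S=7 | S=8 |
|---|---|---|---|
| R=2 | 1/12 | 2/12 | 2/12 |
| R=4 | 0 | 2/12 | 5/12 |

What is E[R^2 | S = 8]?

P(S = 8) = 7/12.
Σ R^2·P over the event = 4·(2/12) + 16·(5/12) = 22/3.
E[R^2 | S = 8] = (22/3) / (7/12) = 88/7.

88/7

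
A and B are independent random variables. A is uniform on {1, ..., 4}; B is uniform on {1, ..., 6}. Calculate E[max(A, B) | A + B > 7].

P(A + B > 7) = 1/4.
Summing max(A,B)·P(x,y) over outcomes with A + B > 7 gives 4/3.
E[max(A, B) | A + B > 7] = (4/3) / (1/4) = 16/3.

16/3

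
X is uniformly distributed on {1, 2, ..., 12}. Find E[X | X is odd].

6

Given X is odd, X is equally likely to be any of {1, 3, 5, 7, 9, 11}.
E[X | X is odd] = (1 + 3 + 5 + 7 + 9 + 11) / 6 = 6.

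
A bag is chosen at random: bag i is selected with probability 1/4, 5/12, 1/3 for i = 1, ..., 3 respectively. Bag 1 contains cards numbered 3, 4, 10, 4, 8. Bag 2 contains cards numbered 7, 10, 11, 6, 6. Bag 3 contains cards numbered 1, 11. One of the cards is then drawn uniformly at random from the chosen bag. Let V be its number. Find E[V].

407/60

E[V | bag 1] = (3+4+10+4+8)/5 = 29/5.
E[V | bag 2] = (7+10+11+6+6)/5 = 8.
E[V | bag 3] = (1+11)/2 = 6.
By the law of total expectation,
E[V] = (1/4)·(29/5) + (5/12)·(8) + (1/3)·(6) = 407/60.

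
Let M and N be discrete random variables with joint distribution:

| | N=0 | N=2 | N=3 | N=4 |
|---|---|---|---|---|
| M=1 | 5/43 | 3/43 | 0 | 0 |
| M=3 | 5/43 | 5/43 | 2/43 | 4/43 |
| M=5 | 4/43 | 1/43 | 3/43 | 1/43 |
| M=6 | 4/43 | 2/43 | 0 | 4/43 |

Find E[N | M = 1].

P(M = 1) = 8/43.
Σ N·P over the event = 0·(5/43) + 2·(3/43) = 6/43.
E[N | M = 1] = (6/43) / (8/43) = 3/4.

3/4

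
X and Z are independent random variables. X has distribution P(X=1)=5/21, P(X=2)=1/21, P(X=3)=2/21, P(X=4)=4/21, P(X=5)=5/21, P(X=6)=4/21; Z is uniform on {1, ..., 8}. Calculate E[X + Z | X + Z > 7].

337/33

P(X + Z > 7) = 33/56.
Summing (X+Z)·P(x,y) over outcomes with X + Z > 7 gives 337/56.
E[X + Z | X + Z > 7] = (337/56) / (33/56) = 337/33.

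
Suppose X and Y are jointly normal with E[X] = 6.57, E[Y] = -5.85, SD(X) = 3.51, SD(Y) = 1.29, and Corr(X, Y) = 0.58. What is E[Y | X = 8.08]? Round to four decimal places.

For a bivariate normal, E[Y | X=x] = μ_Y + ρ·(σ_Y/σ_X)·(x − μ_X).
E[Y | X=8.08] = -5.85 + (0.58)·(1.29/3.51)·(8.08 − (6.57)) = -5.85 + (0.21316)·(1.51) = -5.5281.

-5.5281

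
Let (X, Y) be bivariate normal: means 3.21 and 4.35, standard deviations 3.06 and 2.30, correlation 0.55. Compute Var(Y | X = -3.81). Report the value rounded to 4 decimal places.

Var(Y | X=x) = (1 − ρ²)·σ_Y².
Var(Y | X=-3.81) = (2.30)²·(1 − (0.55)²) = 5.29·0.6975 = 3.6898.

3.6898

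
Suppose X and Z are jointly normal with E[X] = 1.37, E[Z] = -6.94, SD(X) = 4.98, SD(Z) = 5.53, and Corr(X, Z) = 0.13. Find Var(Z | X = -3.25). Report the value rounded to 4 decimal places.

For a bivariate normal, Var(Z | X=x) = σ_Z²(1 − ρ²).
Var(Z | X=-3.25) = (5.53)²·(1 − (0.13)²) = 30.5809·0.9831 = 30.0641.

30.0641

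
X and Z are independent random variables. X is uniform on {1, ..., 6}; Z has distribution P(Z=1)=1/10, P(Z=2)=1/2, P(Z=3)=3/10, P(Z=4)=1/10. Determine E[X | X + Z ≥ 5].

93/22

P(X + Z ≥ 5) = 11/15.
Summing X·P(x,y) over outcomes with X + Z ≥ 5 gives 31/10.
E[X | X + Z ≥ 5] = (31/10) / (11/15) = 93/22.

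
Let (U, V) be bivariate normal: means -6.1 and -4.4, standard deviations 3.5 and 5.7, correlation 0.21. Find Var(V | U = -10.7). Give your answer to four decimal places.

31.0572

Var(V | U=x) = (1 − ρ²)·σ_V².
Var(V | U=-10.7) = (5.7)²·(1 − (0.21)²) = 32.49·0.9559 = 31.0572.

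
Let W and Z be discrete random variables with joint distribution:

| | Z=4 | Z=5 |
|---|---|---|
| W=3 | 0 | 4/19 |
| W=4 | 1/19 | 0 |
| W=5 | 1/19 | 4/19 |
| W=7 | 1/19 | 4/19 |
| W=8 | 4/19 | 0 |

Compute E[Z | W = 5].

24/5

P(W = 5) = 5/19.
Σ Z·P over the event = 4·(1/19) + 5·(4/19) = 24/19.
E[Z | W = 5] = (24/19) / (5/19) = 24/5.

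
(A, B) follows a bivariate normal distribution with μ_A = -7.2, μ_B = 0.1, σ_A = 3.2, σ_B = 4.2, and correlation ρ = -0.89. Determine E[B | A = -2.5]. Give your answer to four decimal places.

E[B | A=x] = μ_B + ρ(σ_B/σ_A)(x − μ_A) for jointly normal variables.
E[B | A=-2.5] = 0.1 + (-0.89)·(4.2/3.2)·(-2.5 − (-7.2)) = 0.1 + (-1.16813)·(4.7) = -5.3902.

-5.3902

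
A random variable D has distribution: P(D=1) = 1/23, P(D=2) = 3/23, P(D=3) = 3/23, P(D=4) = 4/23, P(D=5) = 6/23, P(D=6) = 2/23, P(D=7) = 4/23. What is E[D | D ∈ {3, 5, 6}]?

51/11

P(D ∈ {3, 5, 6}) = 11/23.
Σ over the event: 3·3/23 + 5·6/23 + 6·2/23 = 51/23.
E[D | D ∈ {3, 5, 6}] = (51/23) / (11/23) = 51/11.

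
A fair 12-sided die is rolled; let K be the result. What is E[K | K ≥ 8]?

Given K ≥ 8, K is equally likely to be any of {8, 9, 10, 11, 12}.
E[K | K ≥ 8] = (8 + 9 + 10 + 11 + 12) / 5 = 10.

10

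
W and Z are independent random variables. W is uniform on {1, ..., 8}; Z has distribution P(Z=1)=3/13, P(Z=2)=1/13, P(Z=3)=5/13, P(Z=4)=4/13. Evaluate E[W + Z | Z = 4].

P(Z = 4) = 4/13.
Summing (W+Z)·P(x,y) over outcomes with Z = 4 gives 34/13.
E[W + Z | Z = 4] = (34/13) / (4/13) = 17/2.

17/2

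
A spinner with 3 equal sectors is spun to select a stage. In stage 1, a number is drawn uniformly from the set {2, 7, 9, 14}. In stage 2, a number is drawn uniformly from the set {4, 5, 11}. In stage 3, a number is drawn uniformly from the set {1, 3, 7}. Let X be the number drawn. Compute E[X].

55/9

E[X | stage 1] = (2+7+9+14)/4 = 8.
E[X | stage 2] = (4+5+11)/3 = 20/3.
E[X | stage 3] = (1+3+7)/3 = 11/3.
E[X] = (1/3)·(8) + (1/3)·(20/3) + (1/3)·(11/3) = 55/9.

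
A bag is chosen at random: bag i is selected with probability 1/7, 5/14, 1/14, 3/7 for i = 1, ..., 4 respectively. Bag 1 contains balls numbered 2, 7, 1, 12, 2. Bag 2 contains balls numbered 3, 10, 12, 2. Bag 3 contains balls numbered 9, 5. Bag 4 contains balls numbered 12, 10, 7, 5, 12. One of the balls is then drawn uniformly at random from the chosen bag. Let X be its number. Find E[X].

2111/280

E[X | bag 1] = (2+7+1+12+2)/5 = 24/5.
E[X | bag 2] = (3+10+12+2)/4 = 27/4.
E[X | bag 3] = (9+5)/2 = 7.
E[X | bag 4] = (12+10+7+5+12)/5 = 46/5.
By the law of total expectation,
E[X] = (1/7)·(24/5) + (5/14)·(27/4) + (1/14)·(7) + (3/7)·(46/5) = 2111/280.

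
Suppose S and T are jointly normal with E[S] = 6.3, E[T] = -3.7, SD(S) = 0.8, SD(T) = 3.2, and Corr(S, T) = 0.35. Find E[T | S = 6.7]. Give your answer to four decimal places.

The regression of T on S has slope ρ·σ_T/σ_S and passes through (μ_S, μ_T).
E[T | S=6.7] = -3.7 + (0.35)·(3.2/0.8)·(6.7 − (6.3)) = -3.7 + (1.4)·(0.4) = -3.1400.

-3.1400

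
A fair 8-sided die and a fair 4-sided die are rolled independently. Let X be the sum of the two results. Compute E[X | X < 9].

P(X < 9) = 11/16.
Σ over the event: 2·1/32 + 3·1/16 + 4·3/32 + 5·1/8 + 6·1/8 + 7·1/8 + 8·1/8 = 31/8.
E[X | X < 9] = (31/8) / (11/16) = 62/11.

62/11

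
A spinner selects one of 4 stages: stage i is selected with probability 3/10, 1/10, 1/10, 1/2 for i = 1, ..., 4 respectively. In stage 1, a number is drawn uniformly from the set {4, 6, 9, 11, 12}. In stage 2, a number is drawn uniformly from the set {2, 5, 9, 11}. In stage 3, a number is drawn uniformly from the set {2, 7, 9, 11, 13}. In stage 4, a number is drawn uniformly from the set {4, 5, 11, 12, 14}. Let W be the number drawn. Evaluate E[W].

1727/200

E[W | stage 1] = (4+6+9+11+12)/5 = 42/5.
E[W | stage 2] = (2+5+9+11)/4 = 27/4.
E[W | stage 3] = (2+7+9+11+13)/5 = 42/5.
E[W | stage 4] = (4+5+11+12+14)/5 = 46/5.
By the law of total expectation,
E[W] = (3/10)·(42/5) + (1/10)·(27/4) + (1/10)·(42/5) + (1/2)·(46/5) = 1727/200.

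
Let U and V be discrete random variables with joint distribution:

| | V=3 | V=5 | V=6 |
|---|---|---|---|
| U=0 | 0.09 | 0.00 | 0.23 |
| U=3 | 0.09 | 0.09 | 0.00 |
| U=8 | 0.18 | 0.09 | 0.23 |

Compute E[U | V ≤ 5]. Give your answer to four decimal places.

P(V ≤ 5) = 0.54.
Summing U·P(U=x,V=y) over the conditioning event gives 2.70.
E[U | V ≤ 5] = (2.70) / (0.54) = 5.0000.

5.0000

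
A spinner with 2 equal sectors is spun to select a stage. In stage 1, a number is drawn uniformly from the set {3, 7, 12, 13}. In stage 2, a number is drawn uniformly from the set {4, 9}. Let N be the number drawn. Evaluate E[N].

61/8

E[N | stage 1] = (3+7+12+13)/4 = 35/4.
E[N | stage 2] = (4+9)/2 = 13/2.
By the law of total expectation,
E[N] = (1/2)·(35/4) + (1/2)·(13/2) = 61/8.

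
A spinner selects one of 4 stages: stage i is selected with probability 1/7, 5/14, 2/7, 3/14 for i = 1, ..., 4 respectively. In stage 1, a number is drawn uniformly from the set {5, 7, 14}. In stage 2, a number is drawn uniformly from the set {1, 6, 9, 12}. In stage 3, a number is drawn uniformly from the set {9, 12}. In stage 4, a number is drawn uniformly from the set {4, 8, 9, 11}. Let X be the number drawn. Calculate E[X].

355/42

E[X | stage 1] = (5+7+14)/3 = 26/3.
E[X | stage 2] = (1+6+9+12)/4 = 7.
E[X | stage 3] = (9+12)/2 = 21/2.
E[X | stage 4] = (4+8+9+11)/4 = 8.
E[X] = (1/7)·(26/3) + (5/14)·(7) + (2/7)·(21/2) + (3/14)·(8) = 355/42.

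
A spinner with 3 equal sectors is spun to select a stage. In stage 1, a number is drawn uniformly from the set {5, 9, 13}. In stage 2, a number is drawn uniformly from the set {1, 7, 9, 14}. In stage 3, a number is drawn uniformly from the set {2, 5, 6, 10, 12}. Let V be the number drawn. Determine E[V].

E[V | stage 1] = (5+9+13)/3 = 9.
E[V | stage 2] = (1+7+9+14)/4 = 31/4.
E[V | stage 3] = (2+5+6+10+12)/5 = 7.
E[V] = (1/3)·(9) + (1/3)·(31/4) + (1/3)·(7) = 95/12.

95/12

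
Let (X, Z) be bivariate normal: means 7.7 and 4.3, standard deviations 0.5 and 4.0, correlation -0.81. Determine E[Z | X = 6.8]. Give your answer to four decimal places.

10.1320

The regression of Z on X has slope ρ·σ_Z/σ_X and passes through (μ_X, μ_Z).
E[Z | X=6.8] = 4.3 + (-0.81)·(4.0/0.5)·(6.8 − (7.7)) = 4.3 + (-6.48)·(-0.9) = 10.1320.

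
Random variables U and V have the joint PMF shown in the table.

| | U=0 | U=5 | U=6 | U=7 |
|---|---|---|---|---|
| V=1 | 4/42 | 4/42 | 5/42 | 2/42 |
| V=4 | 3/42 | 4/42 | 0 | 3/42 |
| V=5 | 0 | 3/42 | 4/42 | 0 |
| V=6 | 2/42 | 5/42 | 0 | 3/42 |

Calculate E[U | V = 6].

P(V = 6) = 5/21.
Σ U·P over the event = 0·(2/42) + 5·(5/42) + 7·(3/42) = 23/21.
E[U | V = 6] = (23/21) / (5/21) = 23/5.

23/5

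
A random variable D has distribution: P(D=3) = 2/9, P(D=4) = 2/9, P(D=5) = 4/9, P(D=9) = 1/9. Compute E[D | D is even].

4

P(D is even) = 2/9.
Σ over the event: 4·2/9 = 8/9.
E[D | D is even] = (8/9) / (2/9) = 4.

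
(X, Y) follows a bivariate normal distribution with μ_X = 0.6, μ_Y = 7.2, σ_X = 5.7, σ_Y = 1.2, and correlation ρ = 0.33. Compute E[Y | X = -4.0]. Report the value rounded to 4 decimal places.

6.8804

E[Y | X=x] = μ_Y + ρ(σ_Y/σ_X)(x − μ_X) for jointly normal variables.
E[Y | X=-4.0] = 7.2 + (0.33)·(1.2/5.7)·(-4.0 − (0.6)) = 7.2 + (0.069474)·(-4.6) = 6.8804.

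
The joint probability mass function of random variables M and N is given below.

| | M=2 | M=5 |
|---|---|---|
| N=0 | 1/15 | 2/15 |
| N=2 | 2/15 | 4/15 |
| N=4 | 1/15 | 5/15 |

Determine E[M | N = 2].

4

P(N = 2) = 2/5.
Summing M·P(M=x,N=y) over the conditioning event gives 8/5.
E[M | N = 2] = (8/5) / (2/5) = 4.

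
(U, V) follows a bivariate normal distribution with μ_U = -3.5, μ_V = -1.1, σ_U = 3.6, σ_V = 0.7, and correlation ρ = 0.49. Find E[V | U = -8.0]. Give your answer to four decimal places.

The regression of V on U has slope ρ·σ_V/σ_U and passes through (μ_U, μ_V).
E[V | U=-8.0] = -1.1 + (0.49)·(0.7/3.6)·(-8.0 − (-3.5)) = -1.1 + (0.095278)·(-4.5) = -1.5288.

-1.5288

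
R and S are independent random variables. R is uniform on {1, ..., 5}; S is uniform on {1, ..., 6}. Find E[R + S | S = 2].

P(S = 2) = 1/6.
Summing (R+S)·P(x,y) over outcomes with S = 2 gives 5/6.
E[R + S | S = 2] = (5/6) / (1/6) = 5.

5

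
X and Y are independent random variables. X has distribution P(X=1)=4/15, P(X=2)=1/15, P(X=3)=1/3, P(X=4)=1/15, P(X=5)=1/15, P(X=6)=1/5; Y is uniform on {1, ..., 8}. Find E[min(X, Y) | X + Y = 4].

11/10

P(X + Y = 4) = 1/12.
Summing min(X,Y)·P(x,y) over outcomes with X + Y = 4 gives 11/120.
E[min(X, Y) | X + Y = 4] = (11/120) / (1/12) = 11/10.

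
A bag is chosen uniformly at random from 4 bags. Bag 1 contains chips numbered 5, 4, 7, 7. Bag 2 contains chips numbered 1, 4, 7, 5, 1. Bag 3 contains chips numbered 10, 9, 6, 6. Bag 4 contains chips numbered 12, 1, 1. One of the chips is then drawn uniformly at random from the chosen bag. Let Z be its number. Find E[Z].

E[Z | bag 1] = (5+4+7+7)/4 = 23/4.
E[Z | bag 2] = (1+4+7+5+1)/5 = 18/5.
E[Z | bag 3] = (10+9+6+6)/4 = 31/4.
E[Z | bag 4] = (12+1+1)/3 = 14/3.
By the law of total expectation,
E[Z] = (1/4)·(23/4) + (1/4)·(18/5) + (1/4)·(31/4) + (1/4)·(14/3) = 653/120.

653/120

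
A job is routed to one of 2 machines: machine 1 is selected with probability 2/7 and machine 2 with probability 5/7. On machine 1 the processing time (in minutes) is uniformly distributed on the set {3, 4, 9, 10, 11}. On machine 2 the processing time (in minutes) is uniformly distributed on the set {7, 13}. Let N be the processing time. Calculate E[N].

E[N | machine 1] = (3+4+9+10+11)/5 = 37/5.
E[N | machine 2] = (7+13)/2 = 10.
By the law of total expectation,
E[N] = (2/7)·(37/5) + (5/7)·(10) = 324/35.

324/35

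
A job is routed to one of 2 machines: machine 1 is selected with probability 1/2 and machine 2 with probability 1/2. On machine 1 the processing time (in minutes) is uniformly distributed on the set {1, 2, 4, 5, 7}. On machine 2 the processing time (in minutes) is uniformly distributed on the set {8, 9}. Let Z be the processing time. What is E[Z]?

E[Z | machine 1] = (1+2+4+5+7)/5 = 19/5.
E[Z | machine 2] = (8+9)/2 = 17/2.
E[Z] = (1/2)·(19/5) + (1/2)·(17/2) = 123/20.

123/20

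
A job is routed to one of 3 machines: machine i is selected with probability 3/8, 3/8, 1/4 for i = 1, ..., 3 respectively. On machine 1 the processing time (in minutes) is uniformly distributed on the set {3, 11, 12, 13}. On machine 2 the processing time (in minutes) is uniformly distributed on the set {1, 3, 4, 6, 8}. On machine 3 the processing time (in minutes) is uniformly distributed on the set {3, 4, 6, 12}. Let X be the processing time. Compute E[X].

E[X | machine 1] = (3+11+12+13)/4 = 39/4.
E[X | machine 2] = (1+3+4+6+8)/5 = 22/5.
E[X | machine 3] = (3+4+6+12)/4 = 25/4.
E[X] = (3/8)·(39/4) + (3/8)·(22/5) + (1/4)·(25/4) = 1099/160.

1099/160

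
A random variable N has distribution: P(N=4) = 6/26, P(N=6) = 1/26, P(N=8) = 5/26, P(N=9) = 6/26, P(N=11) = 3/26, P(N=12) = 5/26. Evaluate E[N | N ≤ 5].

P(N ≤ 5) = 3/13.
Σ over the event: 4·3/13 = 12/13.
E[N | N ≤ 5] = (12/13) / (3/13) = 4.

4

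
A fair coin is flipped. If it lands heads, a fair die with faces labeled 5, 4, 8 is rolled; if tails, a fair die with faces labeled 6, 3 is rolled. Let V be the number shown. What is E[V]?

61/12

E[V | heads] = (5+4+8)/3 = 17/3.
E[V | tails] = (6+3)/2 = 9/2.
By the law of total expectation,
E[V] = (1/2)·(17/3) + (1/2)·(9/2) = 61/12.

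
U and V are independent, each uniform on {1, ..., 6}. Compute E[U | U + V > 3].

122/33

P(U + V > 3) = 11/12.
Summing U·P(x,y) over outcomes with U + V > 3 gives 61/18.
E[U | U + V > 3] = (61/18) / (11/12) = 122/33.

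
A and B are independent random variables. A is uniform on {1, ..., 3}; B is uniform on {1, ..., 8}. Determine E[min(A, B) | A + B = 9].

2

P(A + B = 9) = 1/8.
Summing min(A,B)·P(x,y) over outcomes with A + B = 9 gives 1/4.
E[min(A, B) | A + B = 9] = (1/4) / (1/8) = 2.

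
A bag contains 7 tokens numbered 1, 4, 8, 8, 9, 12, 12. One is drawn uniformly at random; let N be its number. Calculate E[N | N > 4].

P(N > 4) = 5/7.
Σ over the event: 8·2/7 + 9·1/7 + 12·2/7 = 7.
E[N | N > 4] = (7) / (5/7) = 49/5.

49/5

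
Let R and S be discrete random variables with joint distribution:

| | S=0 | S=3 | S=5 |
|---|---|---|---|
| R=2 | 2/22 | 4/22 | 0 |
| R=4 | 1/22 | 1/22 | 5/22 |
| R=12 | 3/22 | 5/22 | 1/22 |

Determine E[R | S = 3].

P(S = 3) = 5/11.
Σ R·P over the event = 2·(4/22) + 4·(1/22) + 12·(5/22) = 36/11.
E[R | S = 3] = (36/11) / (5/11) = 36/5.

36/5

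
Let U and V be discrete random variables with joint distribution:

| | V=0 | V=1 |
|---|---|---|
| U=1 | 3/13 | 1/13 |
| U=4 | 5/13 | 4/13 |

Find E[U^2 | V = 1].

13

P(V = 1) = 5/13.
Σ U^2·P over the event = 1·(1/13) + 16·(4/13) = 5.
E[U^2 | V = 1] = (5) / (5/13) = 13.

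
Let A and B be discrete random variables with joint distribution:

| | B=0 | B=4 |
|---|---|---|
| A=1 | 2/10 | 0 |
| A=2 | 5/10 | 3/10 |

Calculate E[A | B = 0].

P(B = 0) = 7/10.
Summing A·P(A=x,B=y) over the conditioning event gives 6/5.
E[A | B = 0] = (6/5) / (7/10) = 12/7.

12/7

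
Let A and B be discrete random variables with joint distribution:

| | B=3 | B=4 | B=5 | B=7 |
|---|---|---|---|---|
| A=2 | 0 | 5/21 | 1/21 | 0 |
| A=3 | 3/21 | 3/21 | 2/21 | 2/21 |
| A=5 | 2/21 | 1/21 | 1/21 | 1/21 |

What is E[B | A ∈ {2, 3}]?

P(A ∈ {2, 3}) = 16/21.
Σ B·P over the event = 4·(5/21) + 5·(1/21) + 3·(3/21) + 4·(3/21) + 5·(2/21) + 7·(2/21) = 10/3.
E[B | A ∈ {2, 3}] = (10/3) / (16/21) = 35/8.

35/8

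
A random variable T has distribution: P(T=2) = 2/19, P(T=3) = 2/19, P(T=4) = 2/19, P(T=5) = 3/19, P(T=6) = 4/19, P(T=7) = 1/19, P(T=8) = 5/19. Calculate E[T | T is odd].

14/3

P(T is odd) = 6/19.
Σ over the event: 3·2/19 + 5·3/19 + 7·1/19 = 28/19.
E[T | T is odd] = (28/19) / (6/19) = 14/3.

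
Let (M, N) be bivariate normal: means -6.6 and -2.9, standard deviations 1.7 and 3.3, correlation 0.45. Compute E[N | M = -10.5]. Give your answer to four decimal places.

The regression of N on M has slope ρ·σ_N/σ_M and passes through (μ_M, μ_N).
E[N | M=-10.5] = -2.9 + (0.45)·(3.3/1.7)·(-10.5 − (-6.6)) = -2.9 + (0.87353)·(-3.9) = -6.3068.

-6.3068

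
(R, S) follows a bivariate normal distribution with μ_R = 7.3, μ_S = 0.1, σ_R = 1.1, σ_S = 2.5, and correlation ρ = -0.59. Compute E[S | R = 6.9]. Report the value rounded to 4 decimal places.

0.6364

The regression of S on R has slope ρ·σ_S/σ_R and passes through (μ_R, μ_S).
E[S | R=6.9] = 0.1 + (-0.59)·(2.5/1.1)·(6.9 − (7.3)) = 0.1 + (-1.3409)·(-0.4) = 0.6364.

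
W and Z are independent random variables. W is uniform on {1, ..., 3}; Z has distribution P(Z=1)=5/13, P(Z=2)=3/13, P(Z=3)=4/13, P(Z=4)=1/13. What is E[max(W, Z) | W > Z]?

P(W > Z) = 1/3.
Summing max(W,Z)·P(x,y) over outcomes with W > Z gives 34/39.
E[max(W, Z) | W > Z] = (34/39) / (1/3) = 34/13.

34/13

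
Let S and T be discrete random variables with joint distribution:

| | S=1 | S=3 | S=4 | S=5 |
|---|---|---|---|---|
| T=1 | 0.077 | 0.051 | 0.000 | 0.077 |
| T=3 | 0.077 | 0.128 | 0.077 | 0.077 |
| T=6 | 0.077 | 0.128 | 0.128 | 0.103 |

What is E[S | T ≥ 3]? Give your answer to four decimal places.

3.3233

P(T ≥ 3) = 0.795.
Σ S·P over the event = 1·(0.077) + 1·(0.077) + 3·(0.128) + 3·(0.128) + 4·(0.077) + 4·(0.128) + 5·(0.077) + 5·(0.103) = 2.642.
E[S | T ≥ 3] = (2.642) / (0.795) = 3.3233.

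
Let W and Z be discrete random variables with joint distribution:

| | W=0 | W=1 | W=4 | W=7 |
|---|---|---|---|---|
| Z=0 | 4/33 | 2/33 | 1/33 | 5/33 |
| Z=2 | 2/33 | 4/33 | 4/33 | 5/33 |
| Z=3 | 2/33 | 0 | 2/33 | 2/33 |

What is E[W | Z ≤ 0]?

41/12

P(Z ≤ 0) = 4/11.
Σ W·P over the event = 0·(4/33) + 1·(2/33) + 4·(1/33) + 7·(5/33) = 41/33.
E[W | Z ≤ 0] = (41/33) / (4/11) = 41/12.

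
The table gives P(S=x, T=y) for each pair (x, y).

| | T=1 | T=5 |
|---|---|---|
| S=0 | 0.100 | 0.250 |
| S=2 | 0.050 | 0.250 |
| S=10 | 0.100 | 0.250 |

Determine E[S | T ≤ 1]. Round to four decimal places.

4.4000

P(T ≤ 1) = 0.250.
Σ S·P over the event = 0·(0.100) + 2·(0.050) + 10·(0.100) = 1.100.
E[S | T ≤ 1] = (1.100) / (0.250) = 4.4000.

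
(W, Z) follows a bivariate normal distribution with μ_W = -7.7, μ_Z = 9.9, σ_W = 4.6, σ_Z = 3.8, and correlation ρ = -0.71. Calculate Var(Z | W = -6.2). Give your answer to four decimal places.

The conditional variance in a bivariate normal is σ_Z²(1 − ρ²), independent of x.
Var(Z | W=-6.2) = (3.8)²·(1 − (-0.71)²) = 14.44·0.4959 = 7.1608.

7.1608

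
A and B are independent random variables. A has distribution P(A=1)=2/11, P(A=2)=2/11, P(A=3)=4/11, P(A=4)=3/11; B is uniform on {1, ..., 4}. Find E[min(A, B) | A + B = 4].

5/4

P(A + B = 4) = 2/11.
Summing min(A,B)·P(x,y) over outcomes with A + B = 4 gives 5/22.
E[min(A, B) | A + B = 4] = (5/22) / (2/11) = 5/4.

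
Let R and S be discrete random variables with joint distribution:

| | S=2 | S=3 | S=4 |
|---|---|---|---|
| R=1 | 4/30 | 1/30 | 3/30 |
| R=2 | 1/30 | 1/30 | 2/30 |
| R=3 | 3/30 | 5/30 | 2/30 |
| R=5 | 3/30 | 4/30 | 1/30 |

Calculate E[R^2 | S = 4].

P(S = 4) = 4/15.
Σ R^2·P over the event = 1·(3/30) + 4·(2/30) + 9·(2/30) + 25·(1/30) = 9/5.
E[R^2 | S = 4] = (9/5) / (4/15) = 27/4.

27/4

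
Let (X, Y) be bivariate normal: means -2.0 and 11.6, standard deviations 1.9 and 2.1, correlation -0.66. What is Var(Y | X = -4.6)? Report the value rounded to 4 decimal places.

For a bivariate normal, Var(Y | X=x) = σ_Y²(1 − ρ²).
Var(Y | X=-4.6) = (2.1)²·(1 − (-0.66)²) = 4.41·0.5644 = 2.4890.

2.4890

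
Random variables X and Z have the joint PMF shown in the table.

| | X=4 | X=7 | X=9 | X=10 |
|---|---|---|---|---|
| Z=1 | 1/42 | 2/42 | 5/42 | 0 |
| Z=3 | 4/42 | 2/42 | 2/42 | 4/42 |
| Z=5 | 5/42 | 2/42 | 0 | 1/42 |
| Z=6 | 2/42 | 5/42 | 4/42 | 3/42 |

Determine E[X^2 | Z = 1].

519/8

P(Z = 1) = 4/21.
Σ X^2·P over the event = 16·(1/42) + 49·(2/42) + 81·(5/42) = 173/14.
E[X^2 | Z = 1] = (173/14) / (4/21) = 519/8.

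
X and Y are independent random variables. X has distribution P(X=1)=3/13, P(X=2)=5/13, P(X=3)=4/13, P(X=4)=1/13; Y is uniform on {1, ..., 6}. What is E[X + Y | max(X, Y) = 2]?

44/13

P(max(X, Y) = 2) = 1/6.
Summing (X+Y)·P(x,y) over outcomes with max(X, Y) = 2 gives 22/39.
E[X + Y | max(X, Y) = 2] = (22/39) / (1/6) = 44/13.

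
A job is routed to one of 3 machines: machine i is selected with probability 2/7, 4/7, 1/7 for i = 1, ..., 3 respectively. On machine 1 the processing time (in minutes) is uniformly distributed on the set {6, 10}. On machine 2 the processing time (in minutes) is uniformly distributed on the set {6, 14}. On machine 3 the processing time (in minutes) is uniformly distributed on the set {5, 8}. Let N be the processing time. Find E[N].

E[N | machine 1] = (6+10)/2 = 8.
E[N | machine 2] = (6+14)/2 = 10.
E[N | machine 3] = (5+8)/2 = 13/2.
By the law of total expectation,
E[N] = (2/7)·(8) + (4/7)·(10) + (1/7)·(13/2) = 125/14.

125/14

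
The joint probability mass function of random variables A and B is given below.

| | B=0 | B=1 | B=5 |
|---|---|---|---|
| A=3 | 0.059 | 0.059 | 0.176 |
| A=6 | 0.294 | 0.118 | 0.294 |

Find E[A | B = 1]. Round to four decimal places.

P(B = 1) = 0.177.
Σ A·P over the event = 3·(0.059) + 6·(0.118) = 0.885.
E[A | B = 1] = (0.885) / (0.177) = 5.0000.

5.0000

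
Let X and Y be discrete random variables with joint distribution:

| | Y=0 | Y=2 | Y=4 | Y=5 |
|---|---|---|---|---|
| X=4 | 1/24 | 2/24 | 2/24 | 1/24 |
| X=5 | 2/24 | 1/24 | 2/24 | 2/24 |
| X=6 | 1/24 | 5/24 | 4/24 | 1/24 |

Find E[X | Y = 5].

5

P(Y = 5) = 1/6.
Σ X·P over the event = 4·(1/24) + 5·(2/24) + 6·(1/24) = 5/6.
E[X | Y = 5] = (5/6) / (1/6) = 5.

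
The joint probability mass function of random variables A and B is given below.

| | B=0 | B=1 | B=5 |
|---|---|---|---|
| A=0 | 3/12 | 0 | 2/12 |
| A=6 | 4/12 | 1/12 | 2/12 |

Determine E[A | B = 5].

P(B = 5) = 1/3.
Σ A·P over the event = 0·(2/12) + 6·(2/12) = 1.
E[A | B = 5] = (1) / (1/3) = 3.

3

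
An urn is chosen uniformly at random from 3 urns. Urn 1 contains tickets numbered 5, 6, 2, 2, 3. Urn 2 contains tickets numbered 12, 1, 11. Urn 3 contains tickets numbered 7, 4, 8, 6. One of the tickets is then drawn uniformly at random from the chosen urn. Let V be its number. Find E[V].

E[V | urn 1] = (5+6+2+2+3)/5 = 18/5.
E[V | urn 2] = (12+1+11)/3 = 8.
E[V | urn 3] = (7+4+8+6)/4 = 25/4.
E[V] = (1/3)·(18/5) + (1/3)·(8) + (1/3)·(25/4) = 119/20.

119/20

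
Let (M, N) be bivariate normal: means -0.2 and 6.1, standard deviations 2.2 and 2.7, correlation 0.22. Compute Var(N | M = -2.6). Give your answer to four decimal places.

6.9372

The conditional variance in a bivariate normal is σ_N²(1 − ρ²), independent of x.
Var(N | M=-2.6) = (2.7)²·(1 − (0.22)²) = 7.29·0.9516 = 6.9372.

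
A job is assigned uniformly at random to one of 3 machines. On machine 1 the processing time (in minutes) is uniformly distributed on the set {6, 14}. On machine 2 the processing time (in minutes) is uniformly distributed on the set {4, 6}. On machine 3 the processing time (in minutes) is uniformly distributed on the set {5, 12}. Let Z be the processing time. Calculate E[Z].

E[Z | machine 1] = (6+14)/2 = 10.
E[Z | machine 2] = (4+6)/2 = 5.
E[Z | machine 3] = (5+12)/2 = 17/2.
By the law of total expectation,
E[Z] = (1/3)·(10) + (1/3)·(5) + (1/3)·(17/2) = 47/6.

47/6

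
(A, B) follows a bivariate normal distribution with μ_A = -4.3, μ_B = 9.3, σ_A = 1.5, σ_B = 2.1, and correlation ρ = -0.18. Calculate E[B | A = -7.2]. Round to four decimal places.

E[B | A=x] = μ_B + ρ(σ_B/σ_A)(x − μ_A) for jointly normal variables.
E[B | A=-7.2] = 9.3 + (-0.18)·(2.1/1.5)·(-7.2 − (-4.3)) = 9.3 + (-0.252)·(-2.9) = 10.0308.

10.0308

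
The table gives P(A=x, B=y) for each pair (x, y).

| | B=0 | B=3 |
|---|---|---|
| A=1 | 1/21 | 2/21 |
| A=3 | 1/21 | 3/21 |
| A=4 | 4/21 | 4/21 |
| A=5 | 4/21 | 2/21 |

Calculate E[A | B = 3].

37/11

P(B = 3) = 11/21.
Σ A·P over the event = 1·(2/21) + 3·(3/21) + 4·(4/21) + 5·(2/21) = 37/21.
E[A | B = 3] = (37/21) / (11/21) = 37/11.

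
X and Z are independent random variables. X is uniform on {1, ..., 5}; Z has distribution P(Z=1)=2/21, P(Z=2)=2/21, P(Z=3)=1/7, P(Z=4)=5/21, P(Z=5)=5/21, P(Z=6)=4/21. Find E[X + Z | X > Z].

P(X > Z) = 5/21.
Summing (X+Z)·P(x,y) over outcomes with X > Z gives 54/35.
E[X + Z | X > Z] = (54/35) / (5/21) = 162/25.

162/25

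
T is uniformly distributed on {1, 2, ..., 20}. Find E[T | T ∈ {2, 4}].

3

P(T ∈ {2, 4}) = 1/10.
Σ over the event: 2·1/20 + 4·1/20 = 3/10.
E[T | T ∈ {2, 4}] = (3/10) / (1/10) = 3.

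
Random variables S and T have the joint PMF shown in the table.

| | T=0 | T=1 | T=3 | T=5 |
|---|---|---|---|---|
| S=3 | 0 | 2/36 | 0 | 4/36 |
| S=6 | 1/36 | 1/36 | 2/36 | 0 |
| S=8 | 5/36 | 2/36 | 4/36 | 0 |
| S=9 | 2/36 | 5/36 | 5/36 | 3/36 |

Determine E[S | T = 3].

P(T = 3) = 11/36.
Σ S·P over the event = 6·(2/36) + 8·(4/36) + 9·(5/36) = 89/36.
E[S | T = 3] = (89/36) / (11/36) = 89/11.

89/11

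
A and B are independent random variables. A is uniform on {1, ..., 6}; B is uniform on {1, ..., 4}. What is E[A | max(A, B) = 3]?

Outcomes with max(A, B) = 3: (1,3), (2,3), (3,1), (3,2), (3,3), each with probability 1/24.
E[A | max(A, B) = 3] = (1 + 2 + 3 + 3 + 3) / 5 = 12/5.

12/5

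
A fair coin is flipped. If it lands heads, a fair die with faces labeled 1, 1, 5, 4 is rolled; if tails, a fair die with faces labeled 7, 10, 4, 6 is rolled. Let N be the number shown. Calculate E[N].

19/4

E[N | heads] = (1+1+5+4)/4 = 11/4.
E[N | tails] = (7+10+4+6)/4 = 27/4.
E[N] = (1/2)·(11/4) + (1/2)·(27/4) = 19/4.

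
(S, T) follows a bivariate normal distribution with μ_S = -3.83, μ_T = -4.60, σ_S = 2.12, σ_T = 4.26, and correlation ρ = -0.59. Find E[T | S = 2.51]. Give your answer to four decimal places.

E[T | S=x] = μ_T + ρ(σ_T/σ_S)(x − μ_S) for jointly normal variables.
E[T | S=2.51] = -4.60 + (-0.59)·(4.26/2.12)·(2.51 − (-3.83)) = -4.60 + (-1.18557)·(6.34) = -12.1165.

-12.1165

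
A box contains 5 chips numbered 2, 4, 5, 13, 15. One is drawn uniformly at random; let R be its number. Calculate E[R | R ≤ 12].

P(R ≤ 12) = 3/5.
Σ over the event: 2·1/5 + 4·1/5 + 5·1/5 = 11/5.
E[R | R ≤ 12] = (11/5) / (3/5) = 11/3.

11/3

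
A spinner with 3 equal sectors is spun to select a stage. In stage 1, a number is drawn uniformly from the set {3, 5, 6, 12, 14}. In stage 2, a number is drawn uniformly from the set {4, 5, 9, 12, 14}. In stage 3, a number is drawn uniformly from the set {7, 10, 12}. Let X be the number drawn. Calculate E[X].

E[X | stage 1] = (3+5+6+12+14)/5 = 8.
E[X | stage 2] = (4+5+9+12+14)/5 = 44/5.
E[X | stage 3] = (7+10+12)/3 = 29/3.
By the law of total expectation,
E[X] = (1/3)·(8) + (1/3)·(44/5) + (1/3)·(29/3) = 397/45.

397/45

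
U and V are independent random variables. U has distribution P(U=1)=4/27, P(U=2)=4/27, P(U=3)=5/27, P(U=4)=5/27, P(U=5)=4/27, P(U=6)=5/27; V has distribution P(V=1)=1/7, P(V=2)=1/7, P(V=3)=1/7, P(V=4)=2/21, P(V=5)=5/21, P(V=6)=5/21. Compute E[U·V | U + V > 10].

P(U + V > 10) = 10/81.
Summing UV·P(x,y) over outcomes with U + V > 10 gives 250/63.
E[U·V | U + V > 10] = (250/63) / (10/81) = 225/7.

225/7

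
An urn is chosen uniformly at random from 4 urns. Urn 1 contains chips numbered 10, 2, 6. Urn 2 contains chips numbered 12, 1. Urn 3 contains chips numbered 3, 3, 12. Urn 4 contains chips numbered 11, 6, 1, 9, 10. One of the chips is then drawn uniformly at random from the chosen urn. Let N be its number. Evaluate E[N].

259/40

E[N | urn 1] = (10+2+6)/3 = 6.
E[N | urn 2] = (12+1)/2 = 13/2.
E[N | urn 3] = (3+3+12)/3 = 6.
E[N | urn 4] = (11+6+1+9+10)/5 = 37/5.
By the law of total expectation,
E[N] = (1/4)·(6) + (1/4)·(13/2) + (1/4)·(6) + (1/4)·(37/5) = 259/40.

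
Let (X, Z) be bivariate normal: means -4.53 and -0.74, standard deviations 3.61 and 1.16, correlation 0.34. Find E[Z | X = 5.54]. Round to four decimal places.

For a bivariate normal, E[Z | X=x] = μ_Z + ρ·(σ_Z/σ_X)·(x − μ_X).
E[Z | X=5.54] = -0.74 + (0.34)·(1.16/3.61)·(5.54 − (-4.53)) = -0.74 + (0.109252)·(10.07) = 0.3602.

0.3602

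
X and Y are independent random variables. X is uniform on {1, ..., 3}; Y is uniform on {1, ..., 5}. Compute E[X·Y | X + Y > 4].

P(X + Y > 4) = 3/5.
Summing XY·P(x,y) over outcomes with X + Y > 4 gives 5.
E[X·Y | X + Y > 4] = (5) / (3/5) = 25/3.

25/3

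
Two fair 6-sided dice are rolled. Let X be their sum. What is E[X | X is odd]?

P(X is odd) = 1/2.
Σ over the event: 3·1/18 + 5·1/9 + 7·1/6 + 9·1/9 + 11·1/18 = 7/2.
E[X | X is odd] = (7/2) / (1/2) = 7.

7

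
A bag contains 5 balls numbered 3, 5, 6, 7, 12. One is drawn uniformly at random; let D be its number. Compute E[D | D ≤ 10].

P(D ≤ 10) = 4/5.
Σ over the event: 3·1/5 + 5·1/5 + 6·1/5 + 7·1/5 = 21/5.
E[D | D ≤ 10] = (21/5) / (4/5) = 21/4.

21/4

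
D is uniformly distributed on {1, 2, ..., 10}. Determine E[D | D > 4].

15/2

Given D > 4, D is equally likely to be any of {5, 6, 7, 8, 9, 10}.
E[D | D > 4] = (5 + 6 + 7 + 8 + 9 + 10) / 6 = 15/2.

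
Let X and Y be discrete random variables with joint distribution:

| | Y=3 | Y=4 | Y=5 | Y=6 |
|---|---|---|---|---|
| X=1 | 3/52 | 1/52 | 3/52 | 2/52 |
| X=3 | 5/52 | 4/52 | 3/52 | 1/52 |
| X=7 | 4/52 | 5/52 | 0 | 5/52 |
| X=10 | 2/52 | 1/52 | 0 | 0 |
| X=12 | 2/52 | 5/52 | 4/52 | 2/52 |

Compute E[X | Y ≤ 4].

13/2

P(Y ≤ 4) = 8/13.
Summing X·P(X=x,Y=y) over the conditioning event gives 4.
E[X | Y ≤ 4] = (4) / (8/13) = 13/2.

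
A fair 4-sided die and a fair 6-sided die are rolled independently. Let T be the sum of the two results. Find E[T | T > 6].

P(T > 6) = 5/12.
Σ over the event: 7·1/6 + 8·1/8 + 9·1/12 + 10·1/24 = 10/3.
E[T | T > 6] = (10/3) / (5/12) = 8.

8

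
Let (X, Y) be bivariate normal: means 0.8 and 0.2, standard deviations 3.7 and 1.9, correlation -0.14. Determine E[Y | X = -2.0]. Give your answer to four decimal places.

The regression of Y on X has slope ρ·σ_Y/σ_X and passes through (μ_X, μ_Y).
E[Y | X=-2.0] = 0.2 + (-0.14)·(1.9/3.7)·(-2.0 − (0.8)) = 0.2 + (-0.071892)·(-2.8) = 0.4013.

0.4013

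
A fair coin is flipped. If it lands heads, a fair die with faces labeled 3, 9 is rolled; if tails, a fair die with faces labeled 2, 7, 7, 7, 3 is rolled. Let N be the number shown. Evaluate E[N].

28/5

E[N | heads] = (3+9)/2 = 6.
E[N | tails] = (2+7+7+7+3)/5 = 26/5.
By the law of total expectation,
E[N] = (1/2)·(6) + (1/2)·(26/5) = 28/5.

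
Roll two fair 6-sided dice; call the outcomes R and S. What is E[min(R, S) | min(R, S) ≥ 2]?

P(min(R, S) ≥ 2) = 25/36.
Summing min(R,S)·P(x,y) over outcomes with min(R, S) ≥ 2 gives 20/9.
E[min(R, S) | min(R, S) ≥ 2] = (20/9) / (25/36) = 16/5.

16/5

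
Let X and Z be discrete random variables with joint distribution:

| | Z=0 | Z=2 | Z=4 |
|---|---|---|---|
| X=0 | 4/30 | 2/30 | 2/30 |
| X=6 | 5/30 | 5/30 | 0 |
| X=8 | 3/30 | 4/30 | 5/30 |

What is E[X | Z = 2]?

62/11

P(Z = 2) = 11/30.
Σ X·P over the event = 0·(2/30) + 6·(5/30) + 8·(4/30) = 31/15.
E[X | Z = 2] = (31/15) / (11/30) = 62/11.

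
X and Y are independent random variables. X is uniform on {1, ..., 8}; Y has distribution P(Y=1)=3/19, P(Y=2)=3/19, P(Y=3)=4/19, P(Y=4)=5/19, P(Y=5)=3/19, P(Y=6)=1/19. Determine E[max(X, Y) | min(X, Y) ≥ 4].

92/15

P(min(X, Y) ≥ 4) = 45/152.
Summing max(X,Y)·P(x,y) over outcomes with min(X, Y) ≥ 4 gives 69/38.
E[max(X, Y) | min(X, Y) ≥ 4] = (69/38) / (45/152) = 92/15.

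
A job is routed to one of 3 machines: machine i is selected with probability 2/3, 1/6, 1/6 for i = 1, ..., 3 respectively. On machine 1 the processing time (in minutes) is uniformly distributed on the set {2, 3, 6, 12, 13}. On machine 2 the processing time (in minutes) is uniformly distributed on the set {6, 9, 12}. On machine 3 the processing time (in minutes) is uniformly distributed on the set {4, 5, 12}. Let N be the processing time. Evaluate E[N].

E[N | machine 1] = (2+3+6+12+13)/5 = 36/5.
E[N | machine 2] = (6+9+12)/3 = 9.
E[N | machine 3] = (4+5+12)/3 = 7.
E[N] = (2/3)·(36/5) + (1/6)·(9) + (1/6)·(7) = 112/15.

112/15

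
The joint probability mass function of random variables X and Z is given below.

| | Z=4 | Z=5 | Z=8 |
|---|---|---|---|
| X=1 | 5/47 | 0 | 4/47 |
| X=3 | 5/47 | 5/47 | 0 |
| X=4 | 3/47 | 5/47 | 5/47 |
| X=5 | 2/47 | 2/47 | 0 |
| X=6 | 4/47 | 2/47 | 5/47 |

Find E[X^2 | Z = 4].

P(Z = 4) = 19/47.
Σ X^2·P over the event = 1·(5/47) + 9·(5/47) + 16·(3/47) + 25·(2/47) + 36·(4/47) = 292/47.
E[X^2 | Z = 4] = (292/47) / (19/47) = 292/19.

292/19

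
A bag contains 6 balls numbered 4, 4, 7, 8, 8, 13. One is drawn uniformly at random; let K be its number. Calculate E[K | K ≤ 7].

5

P(K ≤ 7) = 1/2.
Σ over the event: 4·1/3 + 7·1/6 = 5/2.
E[K | K ≤ 7] = (5/2) / (1/2) = 5.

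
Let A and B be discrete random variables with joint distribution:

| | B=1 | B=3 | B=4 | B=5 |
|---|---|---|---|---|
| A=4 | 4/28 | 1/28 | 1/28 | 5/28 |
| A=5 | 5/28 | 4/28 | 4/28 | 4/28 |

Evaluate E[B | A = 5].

53/17

P(A = 5) = 17/28.
Σ B·P over the event = 1·(5/28) + 3·(4/28) + 4·(4/28) + 5·(4/28) = 53/28.
E[B | A = 5] = (53/28) / (17/28) = 53/17.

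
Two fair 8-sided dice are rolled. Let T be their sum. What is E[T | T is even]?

P(T is even) = 1/2.
Σ over the event: 2·1/64 + 4·3/64 + 6·5/64 + 8·7/64 + 10·7/64 + 12·5/64 + 14·3/64 + 16·1/64 = 9/2.
E[T | T is even] = (9/2) / (1/2) = 9.

9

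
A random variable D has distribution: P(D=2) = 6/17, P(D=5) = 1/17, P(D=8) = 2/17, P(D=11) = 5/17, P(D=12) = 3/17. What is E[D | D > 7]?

P(D > 7) = 10/17.
Σ over the event: 8·2/17 + 11·5/17 + 12·3/17 = 107/17.
E[D | D > 7] = (107/17) / (10/17) = 107/10.

107/10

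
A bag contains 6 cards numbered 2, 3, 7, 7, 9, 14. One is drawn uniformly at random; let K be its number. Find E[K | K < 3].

P(K < 3) = 1/6.
Σ over the event: 2·1/6 = 1/3.
E[K | K < 3] = (1/3) / (1/6) = 2.

2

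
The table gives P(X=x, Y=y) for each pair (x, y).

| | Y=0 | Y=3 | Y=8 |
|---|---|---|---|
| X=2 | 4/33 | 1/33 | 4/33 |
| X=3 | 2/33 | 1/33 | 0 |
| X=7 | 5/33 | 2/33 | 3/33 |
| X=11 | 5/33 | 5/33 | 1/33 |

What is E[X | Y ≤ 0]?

P(Y ≤ 0) = 16/33.
Σ X·P over the event = 2·(4/33) + 3·(2/33) + 7·(5/33) + 11·(5/33) = 104/33.
E[X | Y ≤ 0] = (104/33) / (16/33) = 13/2.

13/2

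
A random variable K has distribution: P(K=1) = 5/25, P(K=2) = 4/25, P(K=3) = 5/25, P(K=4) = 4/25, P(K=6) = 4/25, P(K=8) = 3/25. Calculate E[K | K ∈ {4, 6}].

5

P(K ∈ {4, 6}) = 8/25.
Σ over the event: 4·4/25 + 6·4/25 = 8/5.
E[K | K ∈ {4, 6}] = (8/5) / (8/25) = 5.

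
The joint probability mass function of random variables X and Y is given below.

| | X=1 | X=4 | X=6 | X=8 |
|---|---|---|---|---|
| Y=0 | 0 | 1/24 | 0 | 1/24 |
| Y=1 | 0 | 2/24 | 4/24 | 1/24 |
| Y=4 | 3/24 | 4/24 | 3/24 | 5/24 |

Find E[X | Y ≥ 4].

P(Y ≥ 4) = 5/8.
Σ X·P over the event = 1·(3/24) + 4·(4/24) + 6·(3/24) + 8·(5/24) = 77/24.
E[X | Y ≥ 4] = (77/24) / (5/8) = 77/15.

77/15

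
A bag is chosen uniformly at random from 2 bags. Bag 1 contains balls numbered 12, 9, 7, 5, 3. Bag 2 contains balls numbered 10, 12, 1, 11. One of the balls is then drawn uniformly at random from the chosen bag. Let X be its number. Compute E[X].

157/20

E[X | bag 1] = (12+9+7+5+3)/5 = 36/5.
E[X | bag 2] = (10+12+1+11)/4 = 17/2.
E[X] = (1/2)·(36/5) + (1/2)·(17/2) = 157/20.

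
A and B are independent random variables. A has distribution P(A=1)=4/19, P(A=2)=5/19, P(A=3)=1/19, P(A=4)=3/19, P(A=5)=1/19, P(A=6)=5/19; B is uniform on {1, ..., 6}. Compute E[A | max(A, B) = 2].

P(max(A, B) = 2) = 7/57.
Summing A·P(x,y) over outcomes with max(A, B) = 2 gives 4/19.
E[A | max(A, B) = 2] = (4/19) / (7/57) = 12/7.

12/7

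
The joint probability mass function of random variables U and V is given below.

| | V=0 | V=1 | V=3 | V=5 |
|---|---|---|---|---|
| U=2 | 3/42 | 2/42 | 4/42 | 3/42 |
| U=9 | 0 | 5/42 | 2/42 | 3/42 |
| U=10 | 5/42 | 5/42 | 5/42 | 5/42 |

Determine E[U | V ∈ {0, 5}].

139/19

P(V ∈ {0, 5}) = 19/42.
Σ U·P over the event = 2·(3/42) + 2·(3/42) + 9·(3/42) + 10·(5/42) + 10·(5/42) = 139/42.
E[U | V ∈ {0, 5}] = (139/42) / (19/42) = 139/19.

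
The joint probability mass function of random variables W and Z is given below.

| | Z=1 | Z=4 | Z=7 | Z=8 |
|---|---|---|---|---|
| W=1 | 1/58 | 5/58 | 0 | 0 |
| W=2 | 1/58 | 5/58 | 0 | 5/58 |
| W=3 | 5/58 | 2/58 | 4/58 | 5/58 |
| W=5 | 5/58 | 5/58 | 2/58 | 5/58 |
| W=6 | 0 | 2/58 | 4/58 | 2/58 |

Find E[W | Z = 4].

58/19

P(Z = 4) = 19/58.
Σ W·P over the event = 1·(5/58) + 2·(5/58) + 3·(2/58) + 5·(5/58) + 6·(2/58) = 1.
E[W | Z = 4] = (1) / (19/58) = 58/19.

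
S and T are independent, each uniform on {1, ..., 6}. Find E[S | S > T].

14/3

P(S > T) = 5/12.
Summing S·P(x,y) over outcomes with S > T gives 35/18.
E[S | S > T] = (35/18) / (5/12) = 14/3.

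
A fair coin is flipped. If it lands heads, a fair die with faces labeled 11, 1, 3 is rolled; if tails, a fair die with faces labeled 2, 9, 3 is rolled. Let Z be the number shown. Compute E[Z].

29/6

E[Z | heads] = (11+1+3)/3 = 5.
E[Z | tails] = (2+9+3)/3 = 14/3.
E[Z] = (1/2)·(5) + (1/2)·(14/3) = 29/6.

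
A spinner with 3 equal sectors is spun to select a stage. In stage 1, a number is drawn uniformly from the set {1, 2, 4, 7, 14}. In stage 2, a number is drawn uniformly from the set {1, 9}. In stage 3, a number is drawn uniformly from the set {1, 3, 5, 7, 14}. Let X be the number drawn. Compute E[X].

E[X | stage 1] = (1+2+4+7+14)/5 = 28/5.
E[X | stage 2] = (1+9)/2 = 5.
E[X | stage 3] = (1+3+5+7+14)/5 = 6.
By the law of total expectation,
E[X] = (1/3)·(28/5) + (1/3)·(5) + (1/3)·(6) = 83/15.

83/15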